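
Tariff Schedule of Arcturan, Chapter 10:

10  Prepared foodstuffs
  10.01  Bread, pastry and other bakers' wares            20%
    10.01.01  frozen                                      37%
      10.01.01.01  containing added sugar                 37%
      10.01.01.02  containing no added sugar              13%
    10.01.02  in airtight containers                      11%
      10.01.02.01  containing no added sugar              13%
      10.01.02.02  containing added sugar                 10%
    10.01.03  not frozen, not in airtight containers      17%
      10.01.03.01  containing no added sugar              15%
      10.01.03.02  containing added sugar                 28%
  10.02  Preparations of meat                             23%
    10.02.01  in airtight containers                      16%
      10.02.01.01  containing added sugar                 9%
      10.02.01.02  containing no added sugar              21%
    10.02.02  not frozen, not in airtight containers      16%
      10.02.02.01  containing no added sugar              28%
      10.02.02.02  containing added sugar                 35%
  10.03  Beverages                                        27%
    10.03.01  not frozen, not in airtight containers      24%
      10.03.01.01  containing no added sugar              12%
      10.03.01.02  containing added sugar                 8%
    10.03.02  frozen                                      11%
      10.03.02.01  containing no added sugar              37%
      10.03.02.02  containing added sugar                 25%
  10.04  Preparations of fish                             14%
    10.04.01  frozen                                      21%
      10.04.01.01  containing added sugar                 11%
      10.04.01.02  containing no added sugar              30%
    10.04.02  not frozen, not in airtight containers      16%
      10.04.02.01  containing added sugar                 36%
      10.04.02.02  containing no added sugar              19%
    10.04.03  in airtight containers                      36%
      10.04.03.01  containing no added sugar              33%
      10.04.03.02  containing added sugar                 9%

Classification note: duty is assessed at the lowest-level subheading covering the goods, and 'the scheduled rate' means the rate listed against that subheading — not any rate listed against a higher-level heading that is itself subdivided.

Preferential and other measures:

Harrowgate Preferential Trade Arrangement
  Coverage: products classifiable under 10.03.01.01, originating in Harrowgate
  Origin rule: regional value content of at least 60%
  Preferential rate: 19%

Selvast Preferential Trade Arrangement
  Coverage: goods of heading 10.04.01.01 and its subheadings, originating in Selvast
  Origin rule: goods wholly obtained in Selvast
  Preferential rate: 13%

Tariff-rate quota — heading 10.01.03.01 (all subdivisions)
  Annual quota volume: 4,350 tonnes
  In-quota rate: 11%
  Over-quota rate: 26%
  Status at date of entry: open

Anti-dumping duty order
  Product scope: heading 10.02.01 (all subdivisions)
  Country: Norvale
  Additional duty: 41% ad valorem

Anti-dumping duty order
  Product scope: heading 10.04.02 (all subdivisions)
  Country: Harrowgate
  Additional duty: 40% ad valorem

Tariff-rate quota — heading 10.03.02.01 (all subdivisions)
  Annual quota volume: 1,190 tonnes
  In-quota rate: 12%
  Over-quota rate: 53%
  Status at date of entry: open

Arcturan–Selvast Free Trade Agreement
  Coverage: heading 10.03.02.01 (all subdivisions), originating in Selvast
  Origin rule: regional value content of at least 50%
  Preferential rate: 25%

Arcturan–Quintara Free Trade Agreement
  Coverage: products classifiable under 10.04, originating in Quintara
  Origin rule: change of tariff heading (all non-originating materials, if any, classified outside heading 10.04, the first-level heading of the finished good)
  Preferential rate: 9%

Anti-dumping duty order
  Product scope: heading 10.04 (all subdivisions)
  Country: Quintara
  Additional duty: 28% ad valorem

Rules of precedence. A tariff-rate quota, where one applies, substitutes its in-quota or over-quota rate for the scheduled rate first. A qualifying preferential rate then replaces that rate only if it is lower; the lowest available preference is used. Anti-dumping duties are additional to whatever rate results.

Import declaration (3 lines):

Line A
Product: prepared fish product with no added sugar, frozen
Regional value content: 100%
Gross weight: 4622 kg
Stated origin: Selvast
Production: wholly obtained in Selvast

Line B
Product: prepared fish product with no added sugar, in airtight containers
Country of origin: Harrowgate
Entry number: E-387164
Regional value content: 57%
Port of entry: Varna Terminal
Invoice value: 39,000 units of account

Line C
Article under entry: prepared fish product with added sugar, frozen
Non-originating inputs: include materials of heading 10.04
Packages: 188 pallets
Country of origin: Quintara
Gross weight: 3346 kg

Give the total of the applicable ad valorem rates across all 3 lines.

102%

Line A: prepared fish product → 10.04; frozen → 10.04.01; with no added sugar → 10.04.01.02. Scheduled 30%. Selvast agreement on 10.04.01.01: 10.04.01.02 not covered; Selvast agreement on 10.03.02.01: 10.04.01.02 not covered. → 30%.
Line B: prepared fish product → 10.04; in airtight containers → 10.04.03; with no added sugar → 10.04.03.01. Scheduled 33%. Harrowgate agreement on 10.03.01.01: 10.04.03.01 not covered. → 33%.
Line C: prepared fish product → 10.04; frozen → 10.04.01; with added sugar → 10.04.01.01. Scheduled 11%. Quintara agreement on 10.04: CTH not met; anti-dumping (Quintara, 10.04): +28%; total 11% + 28% = 39%. → 39%.
Sum: 30% + 33% + 39% = 102%.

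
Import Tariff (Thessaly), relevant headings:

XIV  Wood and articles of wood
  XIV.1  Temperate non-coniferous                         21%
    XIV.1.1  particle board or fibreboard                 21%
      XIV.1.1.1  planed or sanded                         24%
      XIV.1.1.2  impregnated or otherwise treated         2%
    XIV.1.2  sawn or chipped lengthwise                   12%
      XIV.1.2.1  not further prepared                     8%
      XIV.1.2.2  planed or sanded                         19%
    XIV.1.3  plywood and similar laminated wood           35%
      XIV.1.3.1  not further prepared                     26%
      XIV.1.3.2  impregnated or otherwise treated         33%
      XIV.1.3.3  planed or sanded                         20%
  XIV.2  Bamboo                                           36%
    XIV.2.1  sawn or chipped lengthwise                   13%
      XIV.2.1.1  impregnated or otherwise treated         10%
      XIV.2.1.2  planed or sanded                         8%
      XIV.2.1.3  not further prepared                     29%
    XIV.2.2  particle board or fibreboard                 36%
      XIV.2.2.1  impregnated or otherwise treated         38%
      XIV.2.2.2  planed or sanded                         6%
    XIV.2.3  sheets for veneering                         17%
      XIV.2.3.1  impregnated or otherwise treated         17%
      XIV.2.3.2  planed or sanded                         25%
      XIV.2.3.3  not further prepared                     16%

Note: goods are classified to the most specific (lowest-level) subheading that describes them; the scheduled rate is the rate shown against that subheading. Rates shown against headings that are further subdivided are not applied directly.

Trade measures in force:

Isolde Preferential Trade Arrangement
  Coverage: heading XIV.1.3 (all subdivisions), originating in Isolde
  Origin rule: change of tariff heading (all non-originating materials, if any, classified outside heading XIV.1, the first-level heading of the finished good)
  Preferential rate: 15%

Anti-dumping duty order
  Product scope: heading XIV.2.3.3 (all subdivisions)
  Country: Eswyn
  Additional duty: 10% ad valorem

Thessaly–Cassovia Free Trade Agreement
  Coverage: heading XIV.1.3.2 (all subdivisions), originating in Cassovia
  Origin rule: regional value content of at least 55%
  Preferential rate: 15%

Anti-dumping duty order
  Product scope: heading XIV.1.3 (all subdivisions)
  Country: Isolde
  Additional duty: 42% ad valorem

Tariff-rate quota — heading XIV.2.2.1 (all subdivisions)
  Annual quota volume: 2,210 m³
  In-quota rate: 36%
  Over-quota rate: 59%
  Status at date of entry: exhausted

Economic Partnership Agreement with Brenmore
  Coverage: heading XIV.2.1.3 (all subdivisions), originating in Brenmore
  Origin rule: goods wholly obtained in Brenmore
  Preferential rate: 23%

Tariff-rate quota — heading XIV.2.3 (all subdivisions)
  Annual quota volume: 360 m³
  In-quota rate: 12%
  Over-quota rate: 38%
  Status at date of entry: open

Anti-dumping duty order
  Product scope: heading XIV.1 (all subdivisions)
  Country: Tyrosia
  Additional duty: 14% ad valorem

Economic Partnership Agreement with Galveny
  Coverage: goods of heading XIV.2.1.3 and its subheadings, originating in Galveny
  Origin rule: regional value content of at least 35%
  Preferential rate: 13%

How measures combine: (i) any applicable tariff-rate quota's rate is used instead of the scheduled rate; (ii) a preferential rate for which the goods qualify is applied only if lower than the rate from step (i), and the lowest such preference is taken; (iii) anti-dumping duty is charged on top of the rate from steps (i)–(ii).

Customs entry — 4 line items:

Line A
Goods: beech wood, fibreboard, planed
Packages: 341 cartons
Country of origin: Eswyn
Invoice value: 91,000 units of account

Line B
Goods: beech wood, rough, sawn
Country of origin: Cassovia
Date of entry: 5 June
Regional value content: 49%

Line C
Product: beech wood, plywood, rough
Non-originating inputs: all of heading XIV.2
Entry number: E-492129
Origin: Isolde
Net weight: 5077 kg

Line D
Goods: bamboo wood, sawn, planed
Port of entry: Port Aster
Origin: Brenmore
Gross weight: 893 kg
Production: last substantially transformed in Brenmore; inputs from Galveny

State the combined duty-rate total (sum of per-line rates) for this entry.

97%

Line A: beech → XIV.1; fibreboard → XIV.1.1; planed → XIV.1.1.1. Scheduled 24%. No special measure applies. → 24%.
Line B: beech → XIV.1; sawn → XIV.1.2; rough → XIV.1.2.1. Scheduled 8%. Cassovia agreement on XIV.1.3.2: XIV.1.2.1 not covered. → 8%.
Line C: beech → XIV.1; plywood → XIV.1.3; rough → XIV.1.3.1. Scheduled 26%. Isolde agreement on XIV.1.3: CTH met → 15% available; preferential 15%; anti-dumping (Isolde, XIV.1.3): +42%; total 15% + 42% = 57%. → 57%.
Line D: bamboo → XIV.2; sawn → XIV.2.1; planed → XIV.2.1.2. Scheduled 8%. Brenmore agreement on XIV.2.1.3: XIV.2.1.2 not covered. → 8%.
Sum: 24% + 8% + 57% + 8% = 97%.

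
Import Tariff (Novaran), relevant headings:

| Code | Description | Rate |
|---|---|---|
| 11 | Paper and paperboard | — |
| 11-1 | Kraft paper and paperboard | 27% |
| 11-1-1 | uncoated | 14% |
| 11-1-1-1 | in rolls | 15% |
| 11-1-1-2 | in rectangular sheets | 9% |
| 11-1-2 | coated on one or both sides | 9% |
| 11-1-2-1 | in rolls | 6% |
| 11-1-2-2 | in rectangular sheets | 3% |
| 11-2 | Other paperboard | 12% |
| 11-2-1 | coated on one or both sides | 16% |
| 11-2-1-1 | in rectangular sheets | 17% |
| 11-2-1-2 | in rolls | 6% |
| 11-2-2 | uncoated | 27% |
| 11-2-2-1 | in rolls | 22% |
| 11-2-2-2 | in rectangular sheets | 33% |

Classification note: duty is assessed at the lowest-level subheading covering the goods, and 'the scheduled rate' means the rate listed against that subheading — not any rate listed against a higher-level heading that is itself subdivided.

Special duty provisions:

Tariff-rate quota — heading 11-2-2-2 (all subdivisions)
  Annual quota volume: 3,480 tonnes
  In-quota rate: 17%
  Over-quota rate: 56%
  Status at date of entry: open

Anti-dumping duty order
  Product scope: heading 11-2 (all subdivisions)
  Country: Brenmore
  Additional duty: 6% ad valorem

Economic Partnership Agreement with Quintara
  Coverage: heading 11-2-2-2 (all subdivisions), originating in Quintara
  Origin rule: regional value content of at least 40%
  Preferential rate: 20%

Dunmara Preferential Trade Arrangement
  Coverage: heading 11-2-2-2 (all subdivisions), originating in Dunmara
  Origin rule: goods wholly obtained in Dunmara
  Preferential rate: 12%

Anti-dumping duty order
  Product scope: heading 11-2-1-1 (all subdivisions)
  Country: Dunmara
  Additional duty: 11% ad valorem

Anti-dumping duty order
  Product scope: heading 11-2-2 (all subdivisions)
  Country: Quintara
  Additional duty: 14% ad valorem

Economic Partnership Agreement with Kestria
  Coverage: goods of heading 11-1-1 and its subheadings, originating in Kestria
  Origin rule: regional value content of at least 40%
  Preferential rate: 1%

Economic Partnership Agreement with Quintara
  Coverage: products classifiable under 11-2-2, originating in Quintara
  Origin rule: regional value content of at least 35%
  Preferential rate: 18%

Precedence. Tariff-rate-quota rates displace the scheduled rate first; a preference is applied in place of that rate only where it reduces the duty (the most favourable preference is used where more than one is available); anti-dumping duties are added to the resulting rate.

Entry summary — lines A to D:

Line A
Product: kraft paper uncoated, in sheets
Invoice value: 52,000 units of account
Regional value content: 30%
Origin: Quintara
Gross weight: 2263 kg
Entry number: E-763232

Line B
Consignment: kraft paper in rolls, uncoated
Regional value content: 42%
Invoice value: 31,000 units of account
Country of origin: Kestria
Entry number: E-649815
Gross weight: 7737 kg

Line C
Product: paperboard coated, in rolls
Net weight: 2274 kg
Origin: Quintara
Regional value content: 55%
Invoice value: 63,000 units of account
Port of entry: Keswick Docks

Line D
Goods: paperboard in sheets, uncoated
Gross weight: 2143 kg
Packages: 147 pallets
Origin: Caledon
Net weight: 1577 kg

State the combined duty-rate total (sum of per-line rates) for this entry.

Line A: kraft paper → 11-1; uncoated → 11-1-1; in sheets → 11-1-1-2. Scheduled 9%. Quintara agreement on 11-2-2-2: 11-1-1-2 not covered; Quintara agreement on 11-2-2: 11-1-1-2 not covered. → 9%.
Line B: kraft paper → 11-1; uncoated → 11-1-1; in rolls → 11-1-1-1. Scheduled 15%. Kestria agreement on 11-1-1: RVC ≥ 40% → 1% available; preferential 1%. → 1%.
Line C: paperboard → 11-2; coated → 11-2-1; in rolls → 11-2-1-2. Scheduled 6%. Quintara agreement on 11-2-2-2: 11-2-1-2 not covered; Quintara agreement on 11-2-2: 11-2-1-2 not covered. → 6%.
Line D: paperboard → 11-2; uncoated → 11-2-2; in sheets → 11-2-2-2. Scheduled 33%. quota on 11-2-2-2 open → in-quota 17%. → 17%.
Sum: 9% + 1% + 6% + 17% = 33%.

33%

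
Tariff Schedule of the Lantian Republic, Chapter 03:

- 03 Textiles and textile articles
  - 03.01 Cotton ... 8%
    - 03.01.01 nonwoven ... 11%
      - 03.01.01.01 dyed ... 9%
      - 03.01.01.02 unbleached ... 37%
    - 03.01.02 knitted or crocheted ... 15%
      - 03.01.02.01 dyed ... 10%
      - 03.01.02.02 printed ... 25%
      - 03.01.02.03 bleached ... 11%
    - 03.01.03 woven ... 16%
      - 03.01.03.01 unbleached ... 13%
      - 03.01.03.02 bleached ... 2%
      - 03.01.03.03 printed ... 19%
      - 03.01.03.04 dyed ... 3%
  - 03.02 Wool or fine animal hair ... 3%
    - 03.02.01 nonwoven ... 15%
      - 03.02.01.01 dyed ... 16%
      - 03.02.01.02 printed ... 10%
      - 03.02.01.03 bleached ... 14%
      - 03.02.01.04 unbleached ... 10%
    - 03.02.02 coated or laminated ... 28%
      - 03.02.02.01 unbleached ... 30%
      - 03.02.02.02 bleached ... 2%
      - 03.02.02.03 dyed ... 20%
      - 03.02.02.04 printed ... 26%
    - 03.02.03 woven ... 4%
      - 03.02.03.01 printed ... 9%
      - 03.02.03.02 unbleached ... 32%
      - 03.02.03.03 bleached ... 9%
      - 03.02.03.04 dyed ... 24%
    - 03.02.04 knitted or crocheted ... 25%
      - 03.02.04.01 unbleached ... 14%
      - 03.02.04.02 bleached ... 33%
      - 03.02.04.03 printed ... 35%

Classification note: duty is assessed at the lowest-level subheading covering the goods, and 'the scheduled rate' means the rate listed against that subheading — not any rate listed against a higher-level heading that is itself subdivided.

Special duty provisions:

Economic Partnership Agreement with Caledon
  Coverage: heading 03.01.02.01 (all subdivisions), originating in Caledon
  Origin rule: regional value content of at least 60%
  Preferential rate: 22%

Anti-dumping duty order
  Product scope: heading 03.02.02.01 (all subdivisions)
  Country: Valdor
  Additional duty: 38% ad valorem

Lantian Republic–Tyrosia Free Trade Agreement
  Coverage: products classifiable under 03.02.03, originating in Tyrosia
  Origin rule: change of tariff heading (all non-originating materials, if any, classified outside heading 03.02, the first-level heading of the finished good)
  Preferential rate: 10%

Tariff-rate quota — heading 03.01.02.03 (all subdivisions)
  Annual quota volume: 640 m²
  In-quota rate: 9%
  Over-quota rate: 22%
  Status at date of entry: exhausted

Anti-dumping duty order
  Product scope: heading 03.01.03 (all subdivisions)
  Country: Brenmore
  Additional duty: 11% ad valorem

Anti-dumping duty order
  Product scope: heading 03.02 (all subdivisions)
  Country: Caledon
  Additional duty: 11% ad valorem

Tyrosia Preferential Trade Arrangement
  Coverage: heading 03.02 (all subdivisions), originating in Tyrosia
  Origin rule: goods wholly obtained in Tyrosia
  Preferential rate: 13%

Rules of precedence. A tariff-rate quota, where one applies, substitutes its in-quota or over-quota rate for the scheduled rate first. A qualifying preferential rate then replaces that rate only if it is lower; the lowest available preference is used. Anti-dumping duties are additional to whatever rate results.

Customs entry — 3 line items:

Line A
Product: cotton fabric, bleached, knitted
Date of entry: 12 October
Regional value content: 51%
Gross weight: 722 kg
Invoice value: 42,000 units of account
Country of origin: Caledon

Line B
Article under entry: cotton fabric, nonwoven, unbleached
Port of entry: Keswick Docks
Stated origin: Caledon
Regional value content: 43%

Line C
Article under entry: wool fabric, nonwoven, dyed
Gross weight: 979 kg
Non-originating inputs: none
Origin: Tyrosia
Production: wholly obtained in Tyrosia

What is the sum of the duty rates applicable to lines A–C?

Line A: cotton → 03.01; knitted → 03.01.02; bleached → 03.01.02.03. Scheduled 11%. quota on 03.01.02.03 exhausted → over-quota 22%; Caledon agreement on 03.01.02.01: 03.01.02.03 not covered. → 22%.
Line B: cotton → 03.01; nonwoven → 03.01.01; unbleached → 03.01.01.02. Scheduled 37%. Caledon agreement on 03.01.02.01: 03.01.01.02 not covered. → 37%.
Line C: wool → 03.02; nonwoven → 03.02.01; dyed → 03.02.01.01. Scheduled 16%. Tyrosia agreement on 03.02.03: 03.02.01.01 not covered; Tyrosia agreement on 03.02: wholly obtained → 13% available; preferential 13%. → 13%.
Sum: 22% + 37% + 13% = 72%.

72%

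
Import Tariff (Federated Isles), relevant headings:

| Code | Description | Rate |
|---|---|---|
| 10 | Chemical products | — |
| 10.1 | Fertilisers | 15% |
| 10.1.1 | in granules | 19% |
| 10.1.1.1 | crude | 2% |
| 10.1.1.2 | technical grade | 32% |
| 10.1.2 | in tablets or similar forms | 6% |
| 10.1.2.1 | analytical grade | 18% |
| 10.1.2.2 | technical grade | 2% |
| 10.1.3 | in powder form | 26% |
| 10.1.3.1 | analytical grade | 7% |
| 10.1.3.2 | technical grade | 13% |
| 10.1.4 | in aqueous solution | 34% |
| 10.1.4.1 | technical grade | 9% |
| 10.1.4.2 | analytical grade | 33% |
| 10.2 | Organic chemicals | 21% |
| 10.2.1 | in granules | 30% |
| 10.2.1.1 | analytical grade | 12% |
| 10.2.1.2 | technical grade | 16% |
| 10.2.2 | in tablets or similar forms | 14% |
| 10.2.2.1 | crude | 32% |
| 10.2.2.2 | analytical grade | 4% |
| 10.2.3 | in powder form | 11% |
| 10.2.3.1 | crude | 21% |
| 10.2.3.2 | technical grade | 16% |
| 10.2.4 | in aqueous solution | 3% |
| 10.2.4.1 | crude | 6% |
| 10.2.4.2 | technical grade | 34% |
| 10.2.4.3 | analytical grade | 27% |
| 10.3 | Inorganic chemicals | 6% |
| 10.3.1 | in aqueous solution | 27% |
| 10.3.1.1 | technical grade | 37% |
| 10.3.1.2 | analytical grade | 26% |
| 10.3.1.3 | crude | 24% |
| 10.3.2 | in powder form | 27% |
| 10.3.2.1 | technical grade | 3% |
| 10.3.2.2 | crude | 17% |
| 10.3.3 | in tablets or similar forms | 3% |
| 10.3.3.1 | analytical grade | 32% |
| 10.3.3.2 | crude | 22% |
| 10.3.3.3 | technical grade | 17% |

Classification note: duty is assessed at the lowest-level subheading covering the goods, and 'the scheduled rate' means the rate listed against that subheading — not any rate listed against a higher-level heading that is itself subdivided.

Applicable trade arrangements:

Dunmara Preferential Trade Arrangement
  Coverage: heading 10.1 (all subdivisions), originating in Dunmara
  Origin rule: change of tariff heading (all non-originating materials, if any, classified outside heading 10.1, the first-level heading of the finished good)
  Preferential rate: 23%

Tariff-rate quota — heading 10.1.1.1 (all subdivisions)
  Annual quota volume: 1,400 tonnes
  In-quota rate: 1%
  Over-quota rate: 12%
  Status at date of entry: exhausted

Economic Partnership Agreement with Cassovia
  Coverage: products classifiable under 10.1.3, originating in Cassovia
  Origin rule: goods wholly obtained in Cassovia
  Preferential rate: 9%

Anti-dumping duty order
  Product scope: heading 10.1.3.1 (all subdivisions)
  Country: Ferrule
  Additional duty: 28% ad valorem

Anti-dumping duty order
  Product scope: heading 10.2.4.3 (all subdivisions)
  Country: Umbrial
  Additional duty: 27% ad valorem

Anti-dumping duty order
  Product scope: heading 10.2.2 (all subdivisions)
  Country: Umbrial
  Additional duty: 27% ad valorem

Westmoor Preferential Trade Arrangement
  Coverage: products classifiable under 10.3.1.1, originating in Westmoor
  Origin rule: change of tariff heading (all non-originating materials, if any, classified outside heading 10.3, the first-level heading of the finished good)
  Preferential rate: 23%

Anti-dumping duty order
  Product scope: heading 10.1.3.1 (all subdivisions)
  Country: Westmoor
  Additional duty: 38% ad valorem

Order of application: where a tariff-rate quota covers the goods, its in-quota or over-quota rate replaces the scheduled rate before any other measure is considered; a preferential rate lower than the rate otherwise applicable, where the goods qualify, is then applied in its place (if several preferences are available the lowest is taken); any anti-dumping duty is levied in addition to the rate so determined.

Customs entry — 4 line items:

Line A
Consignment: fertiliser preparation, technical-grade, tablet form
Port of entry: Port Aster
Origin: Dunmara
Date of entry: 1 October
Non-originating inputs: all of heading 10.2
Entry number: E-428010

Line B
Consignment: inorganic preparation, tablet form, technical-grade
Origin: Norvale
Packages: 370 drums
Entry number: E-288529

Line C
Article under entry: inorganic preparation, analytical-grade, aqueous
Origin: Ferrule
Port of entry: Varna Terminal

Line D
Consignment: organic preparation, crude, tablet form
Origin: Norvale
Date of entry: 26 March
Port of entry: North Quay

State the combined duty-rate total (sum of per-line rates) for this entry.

Line A: fertiliser → 10.1; tablet form → 10.1.2; technical-grade → 10.1.2.2. Scheduled 2%. Dunmara agreement on 10.1: CTH met → 23% available; preference 23% not lower than 2% → no reduction. → 2%.
Line B: inorganic → 10.3; tablet form → 10.3.3; technical-grade → 10.3.3.3. Scheduled 17%. No special measure applies. → 17%.
Line C: inorganic → 10.3; aqueous → 10.3.1; analytical-grade → 10.3.1.2. Scheduled 26%. No special measure applies. → 26%.
Line D: organic → 10.2; tablet form → 10.2.2; crude → 10.2.2.1. Scheduled 32%. No special measure applies. → 32%.
Sum: 2% + 17% + 26% + 32% = 77%.

77%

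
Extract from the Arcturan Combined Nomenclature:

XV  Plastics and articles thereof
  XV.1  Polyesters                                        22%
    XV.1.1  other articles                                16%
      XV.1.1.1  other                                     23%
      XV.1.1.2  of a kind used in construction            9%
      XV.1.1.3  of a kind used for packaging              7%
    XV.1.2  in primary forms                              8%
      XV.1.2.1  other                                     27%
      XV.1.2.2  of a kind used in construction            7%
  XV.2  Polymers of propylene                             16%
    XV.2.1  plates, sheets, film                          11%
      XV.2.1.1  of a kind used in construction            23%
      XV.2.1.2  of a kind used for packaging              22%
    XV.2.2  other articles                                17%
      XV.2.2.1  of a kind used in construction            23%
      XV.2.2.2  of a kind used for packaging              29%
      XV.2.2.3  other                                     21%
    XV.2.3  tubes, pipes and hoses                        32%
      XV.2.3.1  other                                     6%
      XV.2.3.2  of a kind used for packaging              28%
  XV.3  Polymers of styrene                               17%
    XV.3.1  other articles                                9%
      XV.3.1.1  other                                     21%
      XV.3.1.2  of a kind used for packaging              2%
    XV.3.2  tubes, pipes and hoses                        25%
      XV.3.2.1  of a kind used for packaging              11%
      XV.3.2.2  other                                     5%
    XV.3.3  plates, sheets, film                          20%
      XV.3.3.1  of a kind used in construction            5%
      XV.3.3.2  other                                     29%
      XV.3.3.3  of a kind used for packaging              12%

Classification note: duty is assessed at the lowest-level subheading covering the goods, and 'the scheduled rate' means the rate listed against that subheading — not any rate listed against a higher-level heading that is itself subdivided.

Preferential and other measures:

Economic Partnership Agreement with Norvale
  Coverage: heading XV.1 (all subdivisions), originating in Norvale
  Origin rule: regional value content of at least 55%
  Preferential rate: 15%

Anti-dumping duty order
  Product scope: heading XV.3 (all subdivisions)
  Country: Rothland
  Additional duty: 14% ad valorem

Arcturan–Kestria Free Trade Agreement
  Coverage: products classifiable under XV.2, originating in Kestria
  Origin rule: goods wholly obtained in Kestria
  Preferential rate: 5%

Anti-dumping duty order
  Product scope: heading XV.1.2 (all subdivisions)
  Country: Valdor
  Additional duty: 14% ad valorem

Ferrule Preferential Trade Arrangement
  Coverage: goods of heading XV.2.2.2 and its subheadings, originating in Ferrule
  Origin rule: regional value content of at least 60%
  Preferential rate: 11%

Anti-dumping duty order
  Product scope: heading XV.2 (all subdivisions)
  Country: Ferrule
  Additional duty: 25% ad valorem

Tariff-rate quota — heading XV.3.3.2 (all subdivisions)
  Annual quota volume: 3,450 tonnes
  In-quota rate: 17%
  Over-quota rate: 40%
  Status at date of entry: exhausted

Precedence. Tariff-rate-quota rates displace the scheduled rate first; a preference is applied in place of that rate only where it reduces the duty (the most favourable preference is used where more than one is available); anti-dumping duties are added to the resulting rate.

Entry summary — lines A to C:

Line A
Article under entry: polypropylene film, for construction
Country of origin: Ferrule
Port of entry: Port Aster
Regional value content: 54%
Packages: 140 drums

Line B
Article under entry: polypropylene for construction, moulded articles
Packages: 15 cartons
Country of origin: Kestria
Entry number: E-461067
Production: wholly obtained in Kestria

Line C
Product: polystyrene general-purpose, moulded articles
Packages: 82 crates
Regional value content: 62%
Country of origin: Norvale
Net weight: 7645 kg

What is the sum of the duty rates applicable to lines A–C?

74%

Line A: polypropylene → XV.2; film → XV.2.1; for construction → XV.2.1.1. Scheduled 23%. Ferrule agreement on XV.2.2.2: XV.2.1.1 not covered; anti-dumping (Ferrule, XV.2): +25%; total 23% + 25% = 48%. → 48%.
Line B: polypropylene → XV.2; moulded articles → XV.2.2; for construction → XV.2.2.1. Scheduled 23%. Kestria agreement on XV.2: wholly obtained → 5% available; preferential 5%. → 5%.
Line C: polystyrene → XV.3; moulded articles → XV.3.1; general-purpose → XV.3.1.1. Scheduled 21%. Norvale agreement on XV.1: XV.3.1.1 not covered. → 21%.
Sum: 48% + 5% + 21% = 74%.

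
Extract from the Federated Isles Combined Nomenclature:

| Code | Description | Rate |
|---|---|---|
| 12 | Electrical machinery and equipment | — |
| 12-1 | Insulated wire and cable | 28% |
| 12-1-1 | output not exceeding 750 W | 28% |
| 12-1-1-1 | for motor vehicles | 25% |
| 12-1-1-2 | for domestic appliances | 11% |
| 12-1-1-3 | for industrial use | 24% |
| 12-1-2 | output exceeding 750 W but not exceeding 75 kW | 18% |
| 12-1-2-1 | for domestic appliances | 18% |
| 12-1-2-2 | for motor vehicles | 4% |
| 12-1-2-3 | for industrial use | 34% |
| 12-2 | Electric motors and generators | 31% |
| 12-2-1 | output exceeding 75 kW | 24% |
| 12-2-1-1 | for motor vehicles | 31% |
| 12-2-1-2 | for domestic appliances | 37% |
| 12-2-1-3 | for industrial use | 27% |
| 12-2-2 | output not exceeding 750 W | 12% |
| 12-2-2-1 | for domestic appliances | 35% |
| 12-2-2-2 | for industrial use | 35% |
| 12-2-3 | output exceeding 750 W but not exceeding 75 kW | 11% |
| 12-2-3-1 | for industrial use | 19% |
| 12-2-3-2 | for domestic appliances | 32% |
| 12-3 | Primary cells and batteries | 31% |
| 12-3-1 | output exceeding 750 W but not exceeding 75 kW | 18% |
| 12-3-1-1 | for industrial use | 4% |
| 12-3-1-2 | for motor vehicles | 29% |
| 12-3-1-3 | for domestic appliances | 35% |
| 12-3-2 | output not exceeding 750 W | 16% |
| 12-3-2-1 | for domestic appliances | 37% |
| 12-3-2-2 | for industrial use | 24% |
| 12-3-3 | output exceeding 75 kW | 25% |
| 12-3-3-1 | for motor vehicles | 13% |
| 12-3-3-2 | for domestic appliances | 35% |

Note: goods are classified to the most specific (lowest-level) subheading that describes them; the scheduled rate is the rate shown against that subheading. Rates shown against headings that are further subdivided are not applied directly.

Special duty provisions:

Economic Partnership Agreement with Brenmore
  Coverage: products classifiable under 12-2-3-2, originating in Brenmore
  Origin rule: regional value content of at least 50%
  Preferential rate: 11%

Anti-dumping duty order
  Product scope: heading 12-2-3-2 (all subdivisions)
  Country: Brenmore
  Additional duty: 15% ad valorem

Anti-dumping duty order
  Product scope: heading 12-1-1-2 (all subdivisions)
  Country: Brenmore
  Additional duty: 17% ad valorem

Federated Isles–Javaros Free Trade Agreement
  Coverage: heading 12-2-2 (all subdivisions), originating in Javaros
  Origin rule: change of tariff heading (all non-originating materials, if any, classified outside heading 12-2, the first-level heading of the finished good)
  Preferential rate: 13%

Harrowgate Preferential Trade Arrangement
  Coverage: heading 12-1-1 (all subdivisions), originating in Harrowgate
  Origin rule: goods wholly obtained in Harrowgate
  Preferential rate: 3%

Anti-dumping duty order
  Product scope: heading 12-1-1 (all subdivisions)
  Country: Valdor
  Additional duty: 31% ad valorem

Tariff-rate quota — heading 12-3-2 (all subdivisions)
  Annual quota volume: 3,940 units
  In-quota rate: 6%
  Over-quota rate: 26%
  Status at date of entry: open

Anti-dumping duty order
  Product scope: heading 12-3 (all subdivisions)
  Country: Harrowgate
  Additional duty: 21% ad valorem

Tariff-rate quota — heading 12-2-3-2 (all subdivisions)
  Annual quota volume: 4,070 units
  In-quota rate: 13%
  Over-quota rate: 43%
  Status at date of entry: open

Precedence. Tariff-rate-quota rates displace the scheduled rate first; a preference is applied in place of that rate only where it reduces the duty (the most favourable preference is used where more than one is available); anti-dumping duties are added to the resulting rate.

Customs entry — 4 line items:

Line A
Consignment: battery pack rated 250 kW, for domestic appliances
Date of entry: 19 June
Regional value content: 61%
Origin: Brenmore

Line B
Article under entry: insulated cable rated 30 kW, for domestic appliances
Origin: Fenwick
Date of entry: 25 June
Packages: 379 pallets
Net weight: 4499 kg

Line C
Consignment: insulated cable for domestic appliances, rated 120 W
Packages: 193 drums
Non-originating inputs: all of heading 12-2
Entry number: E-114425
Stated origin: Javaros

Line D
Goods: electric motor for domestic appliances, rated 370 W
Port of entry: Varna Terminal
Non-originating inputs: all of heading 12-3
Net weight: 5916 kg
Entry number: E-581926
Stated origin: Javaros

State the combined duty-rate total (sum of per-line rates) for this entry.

Line A: battery pack → 12-3; rated 250 kW → 12-3-3; for domestic appliances → 12-3-3-2. Scheduled 35%. Brenmore agreement on 12-2-3-2: 12-3-3-2 not covered. → 35%.
Line B: insulated cable → 12-1; rated 30 kW → 12-1-2; for domestic appliances → 12-1-2-1. Scheduled 18%. No special measure applies. → 18%.
Line C: insulated cable → 12-1; rated 120 W → 12-1-1; for domestic appliances → 12-1-1-2. Scheduled 11%. Javaros agreement on 12-2-2: 12-1-1-2 not covered. → 11%.
Line D: electric motor → 12-2; rated 370 W → 12-2-2; for domestic appliances → 12-2-2-1. Scheduled 35%. Javaros agreement on 12-2-2: CTH met → 13% available; preferential 13%. → 13%.
Sum: 35% + 18% + 11% + 13% = 77%.

77%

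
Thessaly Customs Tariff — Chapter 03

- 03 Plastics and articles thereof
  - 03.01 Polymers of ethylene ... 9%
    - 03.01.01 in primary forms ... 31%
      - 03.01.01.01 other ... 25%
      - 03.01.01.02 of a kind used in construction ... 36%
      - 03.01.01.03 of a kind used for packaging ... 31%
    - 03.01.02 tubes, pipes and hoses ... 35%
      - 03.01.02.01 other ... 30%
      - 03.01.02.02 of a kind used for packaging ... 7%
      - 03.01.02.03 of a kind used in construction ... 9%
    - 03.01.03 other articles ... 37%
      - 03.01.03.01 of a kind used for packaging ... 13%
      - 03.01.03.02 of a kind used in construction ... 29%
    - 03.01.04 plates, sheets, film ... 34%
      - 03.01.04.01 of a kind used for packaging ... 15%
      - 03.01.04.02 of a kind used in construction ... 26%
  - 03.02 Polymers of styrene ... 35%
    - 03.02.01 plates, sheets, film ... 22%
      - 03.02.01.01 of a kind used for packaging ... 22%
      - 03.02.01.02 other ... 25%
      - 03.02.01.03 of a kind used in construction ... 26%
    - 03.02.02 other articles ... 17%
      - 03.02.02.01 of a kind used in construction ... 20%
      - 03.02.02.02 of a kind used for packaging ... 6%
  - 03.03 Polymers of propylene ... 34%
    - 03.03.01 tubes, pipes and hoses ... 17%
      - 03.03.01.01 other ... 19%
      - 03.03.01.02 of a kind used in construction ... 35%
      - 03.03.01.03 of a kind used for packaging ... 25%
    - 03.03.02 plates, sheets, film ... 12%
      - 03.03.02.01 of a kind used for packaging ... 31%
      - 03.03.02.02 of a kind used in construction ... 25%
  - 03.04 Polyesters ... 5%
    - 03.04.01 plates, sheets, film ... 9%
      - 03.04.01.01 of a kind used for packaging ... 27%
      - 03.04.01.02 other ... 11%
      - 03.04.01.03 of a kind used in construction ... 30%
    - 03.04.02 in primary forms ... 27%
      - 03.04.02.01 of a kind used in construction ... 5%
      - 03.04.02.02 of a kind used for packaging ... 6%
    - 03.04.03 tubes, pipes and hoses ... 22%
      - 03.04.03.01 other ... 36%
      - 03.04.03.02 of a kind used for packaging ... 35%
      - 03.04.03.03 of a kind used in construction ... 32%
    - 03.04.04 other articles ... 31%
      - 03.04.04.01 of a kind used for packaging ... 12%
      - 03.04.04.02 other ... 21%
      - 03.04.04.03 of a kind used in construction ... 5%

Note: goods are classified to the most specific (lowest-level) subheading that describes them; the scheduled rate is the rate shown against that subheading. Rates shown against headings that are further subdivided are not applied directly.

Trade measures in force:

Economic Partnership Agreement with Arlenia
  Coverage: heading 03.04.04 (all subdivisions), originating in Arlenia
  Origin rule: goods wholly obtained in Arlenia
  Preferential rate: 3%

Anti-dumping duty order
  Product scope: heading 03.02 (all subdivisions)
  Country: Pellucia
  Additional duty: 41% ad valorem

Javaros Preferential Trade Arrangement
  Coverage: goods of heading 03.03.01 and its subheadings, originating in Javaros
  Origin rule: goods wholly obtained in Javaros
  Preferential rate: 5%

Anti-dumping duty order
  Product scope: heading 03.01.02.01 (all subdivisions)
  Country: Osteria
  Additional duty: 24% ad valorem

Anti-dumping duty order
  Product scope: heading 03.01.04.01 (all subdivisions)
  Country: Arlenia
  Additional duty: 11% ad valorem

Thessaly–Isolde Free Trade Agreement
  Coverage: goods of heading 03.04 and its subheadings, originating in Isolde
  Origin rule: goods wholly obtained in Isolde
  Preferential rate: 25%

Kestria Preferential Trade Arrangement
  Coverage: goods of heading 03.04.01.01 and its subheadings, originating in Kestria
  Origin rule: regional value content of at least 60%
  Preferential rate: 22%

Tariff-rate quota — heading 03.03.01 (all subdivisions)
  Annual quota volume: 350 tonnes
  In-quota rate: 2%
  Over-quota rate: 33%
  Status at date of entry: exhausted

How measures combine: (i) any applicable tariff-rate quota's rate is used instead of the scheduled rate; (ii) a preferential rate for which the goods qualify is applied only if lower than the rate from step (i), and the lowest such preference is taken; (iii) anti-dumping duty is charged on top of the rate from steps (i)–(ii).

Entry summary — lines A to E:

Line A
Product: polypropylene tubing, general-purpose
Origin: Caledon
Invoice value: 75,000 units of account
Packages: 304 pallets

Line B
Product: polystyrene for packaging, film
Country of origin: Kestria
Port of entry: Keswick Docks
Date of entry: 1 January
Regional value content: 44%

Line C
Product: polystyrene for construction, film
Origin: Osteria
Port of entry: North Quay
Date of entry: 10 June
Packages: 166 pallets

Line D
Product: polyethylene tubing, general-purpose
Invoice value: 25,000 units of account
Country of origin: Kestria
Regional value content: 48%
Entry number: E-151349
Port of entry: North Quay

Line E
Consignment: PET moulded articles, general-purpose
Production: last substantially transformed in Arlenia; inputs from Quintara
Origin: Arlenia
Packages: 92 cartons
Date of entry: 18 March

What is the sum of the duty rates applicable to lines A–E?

Line A: polypropylene → 03.03; tubing → 03.03.01; general-purpose → 03.03.01.01. Scheduled 19%. quota on 03.03.01 exhausted → over-quota 33%. → 33%.
Line B: polystyrene → 03.02; film → 03.02.01; for packaging → 03.02.01.01. Scheduled 22%. Kestria agreement on 03.04.01.01: 03.02.01.01 not covered. → 22%.
Line C: polystyrene → 03.02; film → 03.02.01; for construction → 03.02.01.03. Scheduled 26%. No special measure applies. → 26%.
Line D: polyethylene → 03.01; tubing → 03.01.02; general-purpose → 03.01.02.01. Scheduled 30%. Kestria agreement on 03.04.01.01: 03.01.02.01 not covered. → 30%.
Line E: PET → 03.04; moulded articles → 03.04.04; general-purpose → 03.04.04.02. Scheduled 21%. Arlenia agreement on 03.04.04: not wholly obtained. → 21%.
Sum: 33% + 22% + 26% + 30% + 21% = 132%.

132%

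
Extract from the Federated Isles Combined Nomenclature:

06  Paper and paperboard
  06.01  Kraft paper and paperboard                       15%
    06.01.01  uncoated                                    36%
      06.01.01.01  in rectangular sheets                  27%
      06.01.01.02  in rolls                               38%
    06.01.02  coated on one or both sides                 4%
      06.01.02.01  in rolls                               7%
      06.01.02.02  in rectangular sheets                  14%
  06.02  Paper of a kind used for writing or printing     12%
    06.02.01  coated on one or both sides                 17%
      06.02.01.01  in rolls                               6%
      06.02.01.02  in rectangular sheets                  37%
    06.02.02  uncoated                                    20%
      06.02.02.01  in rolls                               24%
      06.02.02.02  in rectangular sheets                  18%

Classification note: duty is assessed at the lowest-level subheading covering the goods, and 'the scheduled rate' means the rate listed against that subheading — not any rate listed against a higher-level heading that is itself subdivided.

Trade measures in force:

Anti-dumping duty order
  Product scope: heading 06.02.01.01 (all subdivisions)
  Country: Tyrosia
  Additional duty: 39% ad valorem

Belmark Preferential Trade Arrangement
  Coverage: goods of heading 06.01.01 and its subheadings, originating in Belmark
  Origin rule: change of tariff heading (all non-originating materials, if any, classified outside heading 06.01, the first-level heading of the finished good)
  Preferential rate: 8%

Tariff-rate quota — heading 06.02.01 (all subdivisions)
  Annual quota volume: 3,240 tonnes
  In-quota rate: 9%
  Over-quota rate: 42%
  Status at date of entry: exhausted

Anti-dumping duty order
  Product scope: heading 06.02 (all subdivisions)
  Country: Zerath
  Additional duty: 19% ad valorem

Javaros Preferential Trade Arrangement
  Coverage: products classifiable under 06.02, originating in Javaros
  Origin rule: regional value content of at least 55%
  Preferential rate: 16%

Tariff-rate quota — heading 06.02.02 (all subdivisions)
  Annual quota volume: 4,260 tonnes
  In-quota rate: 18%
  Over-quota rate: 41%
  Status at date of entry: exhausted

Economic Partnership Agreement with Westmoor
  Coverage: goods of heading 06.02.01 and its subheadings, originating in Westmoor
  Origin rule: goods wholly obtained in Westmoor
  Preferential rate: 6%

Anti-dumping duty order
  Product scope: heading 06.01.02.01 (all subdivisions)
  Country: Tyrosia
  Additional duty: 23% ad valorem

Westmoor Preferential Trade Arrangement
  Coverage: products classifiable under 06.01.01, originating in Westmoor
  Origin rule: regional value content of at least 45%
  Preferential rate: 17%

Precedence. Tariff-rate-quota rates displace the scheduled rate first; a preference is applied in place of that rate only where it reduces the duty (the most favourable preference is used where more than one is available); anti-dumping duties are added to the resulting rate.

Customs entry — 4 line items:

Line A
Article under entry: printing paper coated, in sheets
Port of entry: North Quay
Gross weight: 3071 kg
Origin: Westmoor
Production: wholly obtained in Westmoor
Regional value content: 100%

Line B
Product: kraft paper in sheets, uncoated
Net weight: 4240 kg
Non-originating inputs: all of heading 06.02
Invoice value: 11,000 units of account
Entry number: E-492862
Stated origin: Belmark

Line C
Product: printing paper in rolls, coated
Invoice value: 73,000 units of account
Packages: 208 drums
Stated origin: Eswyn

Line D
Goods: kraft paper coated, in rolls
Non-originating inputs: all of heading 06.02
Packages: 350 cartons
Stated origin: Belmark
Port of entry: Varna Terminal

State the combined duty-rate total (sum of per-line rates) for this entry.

Line A: printing paper → 06.02; coated → 06.02.01; in sheets → 06.02.01.02. Scheduled 37%. quota on 06.02.01 exhausted → over-quota 42%; Westmoor agreement on 06.02.01: wholly obtained → 6% available; Westmoor agreement on 06.01.01: 06.02.01.02 not covered; preferential 6%. → 6%.
Line B: kraft paper → 06.01; uncoated → 06.01.01; in sheets → 06.01.01.01. Scheduled 27%. Belmark agreement on 06.01.01: CTH met → 8% available; preferential 8%. → 8%.
Line C: printing paper → 06.02; coated → 06.02.01; in rolls → 06.02.01.01. Scheduled 6%. quota on 06.02.01 exhausted → over-quota 42%. → 42%.
Line D: kraft paper → 06.01; coated → 06.01.02; in rolls → 06.01.02.01. Scheduled 7%. Belmark agreement on 06.01.01: 06.01.02.01 not covered. → 7%.
Sum: 6% + 8% + 42% + 7% = 63%.

63%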